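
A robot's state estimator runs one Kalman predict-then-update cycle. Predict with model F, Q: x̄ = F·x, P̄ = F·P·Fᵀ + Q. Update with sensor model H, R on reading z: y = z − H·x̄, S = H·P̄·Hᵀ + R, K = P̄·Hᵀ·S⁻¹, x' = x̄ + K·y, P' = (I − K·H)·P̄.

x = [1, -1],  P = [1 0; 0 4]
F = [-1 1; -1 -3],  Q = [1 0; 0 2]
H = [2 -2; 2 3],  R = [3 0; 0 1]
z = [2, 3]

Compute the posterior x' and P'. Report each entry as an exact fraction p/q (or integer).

x' = [11837/12300, 709/2460]
P' = [3521/12300 -323/2460; -323/2460 77/492]

x̄ = F·x = [-2, 2]
P̄ = F·P·Fᵀ + Q = [6 -11; -11 39]
y = z − H·x̄ = [10, 1]
S = H·P̄·Hᵀ + R = [271 -232; -232 244]
K = P̄·Hᵀ·S⁻¹ = [856/3075 2197/12300; -118/615 509/2460]
x' = x̄ + K·y = [11837/12300, 709/2460]
P' = (I − K·H)·P̄ = [3521/12300 -323/2460; -323/2460 77/492]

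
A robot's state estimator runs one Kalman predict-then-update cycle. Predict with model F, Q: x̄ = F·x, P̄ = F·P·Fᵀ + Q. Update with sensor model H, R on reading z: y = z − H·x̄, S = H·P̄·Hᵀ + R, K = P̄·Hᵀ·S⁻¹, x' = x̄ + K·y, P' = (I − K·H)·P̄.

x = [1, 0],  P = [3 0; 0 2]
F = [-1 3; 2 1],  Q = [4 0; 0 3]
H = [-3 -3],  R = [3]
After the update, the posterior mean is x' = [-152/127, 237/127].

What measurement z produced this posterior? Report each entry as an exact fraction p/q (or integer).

x̄ = F·x = [-1, 2]
P̄ = F·P·Fᵀ + Q = [25 0; 0 17]
S = H·P̄·Hᵀ + R = [381]
K = P̄·Hᵀ·S⁻¹ = [-25/127; -17/127]
x' − x̄ = [-25/127, -17/127] = K·y
y = (KᵀK)⁻¹·Kᵀ·(x' − x̄) = [1]
z = y + H·x̄ = [1] + [-3] = [-2]

z = [-2]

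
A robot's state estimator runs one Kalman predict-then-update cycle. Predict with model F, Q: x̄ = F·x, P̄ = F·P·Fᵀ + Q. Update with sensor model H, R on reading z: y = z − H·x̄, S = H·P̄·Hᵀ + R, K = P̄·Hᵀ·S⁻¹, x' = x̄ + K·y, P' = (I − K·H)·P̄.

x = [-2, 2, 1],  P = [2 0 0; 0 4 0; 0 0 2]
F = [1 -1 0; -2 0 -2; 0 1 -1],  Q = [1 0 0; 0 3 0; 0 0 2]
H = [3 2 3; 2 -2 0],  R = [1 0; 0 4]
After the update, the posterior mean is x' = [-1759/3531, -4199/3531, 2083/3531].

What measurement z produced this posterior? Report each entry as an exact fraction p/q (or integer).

z = [-2, 2]

x̄ = F·x = [-4, 2, 1]
P̄ = F·P·Fᵀ + Q = [7 -4 -4; -4 19 4; -4 4 8]
S = H·P̄·Hᵀ + R = [140 -74; -74 140]
K = P̄·Hᵀ·S⁻¹ = [442/3531 1577/7062; 479/3531 -907/3531; 404/3531 -190/3531]
x' − x̄ = [12365/3531, -11261/3531, -1448/3531] = K·y
y = (KᵀK)⁻¹·Kᵀ·(x' − x̄) = [3, 14]
z = y + H·x̄ = [3, 14] + [-5, -12] = [-2, 2]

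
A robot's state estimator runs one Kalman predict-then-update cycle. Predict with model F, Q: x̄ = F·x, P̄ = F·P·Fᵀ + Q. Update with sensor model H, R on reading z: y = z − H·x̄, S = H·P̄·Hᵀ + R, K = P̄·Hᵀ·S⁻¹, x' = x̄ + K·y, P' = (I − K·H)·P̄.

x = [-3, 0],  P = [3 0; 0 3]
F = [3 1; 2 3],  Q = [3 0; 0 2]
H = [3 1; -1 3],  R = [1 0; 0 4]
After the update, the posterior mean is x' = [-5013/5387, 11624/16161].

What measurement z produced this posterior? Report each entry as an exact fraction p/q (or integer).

x̄ = F·x = [-9, -6]
P̄ = F·P·Fᵀ + Q = [33 27; 27 41]
S = H·P̄·Hᵀ + R = [501 240; 240 244]
K = P̄·Hᵀ·S⁻¹ = [1602/5387 -516/5387; 1682/16161 1568/5387]
x' − x̄ = [43470/5387, 108590/16161] = K·y
y = (KᵀK)⁻¹·Kᵀ·(x' − x̄) = [31, 12]
z = y + H·x̄ = [31, 12] + [-33, -9] = [-2, 3]

z = [-2, 3]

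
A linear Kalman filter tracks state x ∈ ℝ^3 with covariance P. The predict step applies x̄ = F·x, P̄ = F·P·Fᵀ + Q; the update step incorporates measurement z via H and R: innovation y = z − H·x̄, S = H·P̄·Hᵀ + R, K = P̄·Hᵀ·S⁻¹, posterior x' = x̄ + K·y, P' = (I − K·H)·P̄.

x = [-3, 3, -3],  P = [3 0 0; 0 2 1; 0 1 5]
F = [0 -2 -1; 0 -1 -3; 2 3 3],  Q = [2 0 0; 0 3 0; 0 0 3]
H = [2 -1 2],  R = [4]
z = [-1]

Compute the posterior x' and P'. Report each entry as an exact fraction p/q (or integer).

x' = [-126/19, -71/38, 1929/380]
P' = [181/19 104/19 -135/19; 104/19 219/19 -15/38; -135/19 -15/38 2991/380]

x̄ = F·x = [-3, 6, -6]
P̄ = F·P·Fᵀ + Q = [19 26 -36; 26 56 -63; -36 -63 96]
y = z − H·x̄ = [23]
S = H·P̄·Hᵀ + R = [380]
K = P̄·Hᵀ·S⁻¹ = [-3/19; -13/38; 183/380]
x' = x̄ + K·y = [-126/19, -71/38, 1929/380]
P' = (I − K·H)·P̄ = [181/19 104/19 -135/19; 104/19 219/19 -15/38; -135/19 -15/38 2991/380]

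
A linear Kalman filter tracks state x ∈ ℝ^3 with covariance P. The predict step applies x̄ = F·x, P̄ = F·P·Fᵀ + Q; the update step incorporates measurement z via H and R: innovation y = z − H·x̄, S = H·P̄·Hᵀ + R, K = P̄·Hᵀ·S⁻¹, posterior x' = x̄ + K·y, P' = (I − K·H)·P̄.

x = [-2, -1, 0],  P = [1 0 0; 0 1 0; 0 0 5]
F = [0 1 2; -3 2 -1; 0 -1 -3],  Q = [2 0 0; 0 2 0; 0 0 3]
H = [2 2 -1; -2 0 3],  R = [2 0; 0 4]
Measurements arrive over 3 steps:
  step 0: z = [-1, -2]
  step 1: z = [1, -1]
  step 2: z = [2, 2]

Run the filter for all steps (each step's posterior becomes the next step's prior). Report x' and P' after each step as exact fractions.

step 0: x̄ = F·x = [-1, 4, 1]
step 0: P̄ = F·P·Fᵀ + Q = [23 -8 -31; -8 20 13; -31 13 49]
step 0: y = z − H·x̄ = [-6, -7]
step 0: S = H·P̄·Hᵀ + R = [231 -377; -377 909]
step 0: K = P̄·Hᵀ·S⁻¹ = [1523/33925 -4556/33925; 15367/33925 8426/33925; 764/33925 8117/33925]
step 0: x' = x̄ + K·y = [-11171/33925, -15484/33925, -27478/33925]
step 0: P' = (I − K·H)·P̄ = [54088/33925 -37573/33925 29984/33925; -37573/33925 46033/33925 -13814/33925; 29984/33925 -13814/33925 30812/33925]
step 1: x̄ = F·x = [-14088/6785, 30023/33925, 97918/33925]
step 1: P̄ = F·P·Fᵀ + Q = [7275/1357 -15637/6785 -32367/6785; -15637/6785 1455622/33925 226577/33925; -32367/6785 226577/33925 342232/33925]
step 1: y = z − H·x̄ = [212677/33925, -468559/33925]
step 1: S = H·P̄·Hᵀ + R = [6075622/33925 -1376674/33925; -1376674/33925 5885308/33925]
step 1: K = P̄·Hᵀ·S⁻¹ = [1138027/38389746 -34277551/249533349; 6058177/12796582 21027940/83177783; 114681/6398291 19433625/83177783]
step 1: x' = x̄ + K·y = [86367/12796582, 4622155/12796582, -1460524/6398291]
step 1: P' = (I − K·H)·P̄ = [798369823/499066698 -187718533/166355566 73473291/83177783; -187718533/166355566 231939243/166355566 -34535591/83177783; 73473291/83177783 -34535591/83177783 74893694/83177783]
step 2: x̄ = F·x = [-1219941/12796582, 11906257/12796582, 4140989/12796582]
step 2: P̄ = F·P·Fᵀ + Q = [887515199/166355566 -361433729/166355566 -785307661/166355566; -361433729/166355566 7215951577/166355566 1090203227/166355566; -785307661/166355566 1090203227/166355566 1664665341/166355566]
step 2: y = z − H·x̄ = [8361521/12796582, 10730315/12796582]
step 2: S = H·P̄·Hᵀ + R = [30300191481/166355566 -6839563829/166355566; -6839563829/166355566 28621163061/166355566]
step 2: K = P̄·Hᵀ·S⁻¹ = [73146414491/2465944204675 -48347895368/352277743525; 233523477974/493188840935 17802696193/70455548705; 44204567108/2465944204675 82308251741/352277743525]
step 2: x' = x̄ + K·y = [-67297079646/352277743525, 102280038761/70455548705, 187141708402/352277743525]
step 2: P' = (I − K·H)·P̄ = [3943951370383/2465944204675 -556355602163/493188840935 2178053890154/2465944204675; -556355602163/493188840935 137501292330/98637768187 -204745236974/493188840935; 2178053890154/2465944204675 -204745236974/493188840935 2220246276352/2465944204675]

step 0: x' = [-11171/33925, -15484/33925, -27478/33925], P' = [54088/33925 -37573/33925 29984/33925; -37573/33925 46033/33925 -13814/33925; 29984/33925 -13814/33925 30812/33925]
step 1: x' = [86367/12796582, 4622155/12796582, -1460524/6398291], P' = [798369823/499066698 -187718533/166355566 73473291/83177783; -187718533/166355566 231939243/166355566 -34535591/83177783; 73473291/83177783 -34535591/83177783 74893694/83177783]
step 2: x' = [-67297079646/352277743525, 102280038761/70455548705, 187141708402/352277743525], P' = [3943951370383/2465944204675 -556355602163/493188840935 2178053890154/2465944204675; -556355602163/493188840935 137501292330/98637768187 -204745236974/493188840935; 2178053890154/2465944204675 -204745236974/493188840935 2220246276352/2465944204675]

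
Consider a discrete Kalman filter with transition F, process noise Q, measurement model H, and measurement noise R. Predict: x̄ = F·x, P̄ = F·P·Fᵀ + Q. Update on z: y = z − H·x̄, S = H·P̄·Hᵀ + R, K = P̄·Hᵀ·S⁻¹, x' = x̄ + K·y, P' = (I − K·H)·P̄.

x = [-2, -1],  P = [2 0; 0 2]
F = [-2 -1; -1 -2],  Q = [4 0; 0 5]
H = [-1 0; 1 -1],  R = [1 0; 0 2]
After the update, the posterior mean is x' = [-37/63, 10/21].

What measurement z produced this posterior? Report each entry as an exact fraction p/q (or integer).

x̄ = F·x = [5, 4]
P̄ = F·P·Fᵀ + Q = [14 8; 8 15]
S = H·P̄·Hᵀ + R = [15 -6; -6 15]
K = P̄·Hᵀ·S⁻¹ = [-58/63 2/63; -6/7 -17/21]
x' − x̄ = [-352/63, -74/21] = K·y
y = (KᵀK)⁻¹·Kᵀ·(x' − x̄) = [6, -2]
z = y + H·x̄ = [6, -2] + [-5, 1] = [1, -1]

z = [1, -1]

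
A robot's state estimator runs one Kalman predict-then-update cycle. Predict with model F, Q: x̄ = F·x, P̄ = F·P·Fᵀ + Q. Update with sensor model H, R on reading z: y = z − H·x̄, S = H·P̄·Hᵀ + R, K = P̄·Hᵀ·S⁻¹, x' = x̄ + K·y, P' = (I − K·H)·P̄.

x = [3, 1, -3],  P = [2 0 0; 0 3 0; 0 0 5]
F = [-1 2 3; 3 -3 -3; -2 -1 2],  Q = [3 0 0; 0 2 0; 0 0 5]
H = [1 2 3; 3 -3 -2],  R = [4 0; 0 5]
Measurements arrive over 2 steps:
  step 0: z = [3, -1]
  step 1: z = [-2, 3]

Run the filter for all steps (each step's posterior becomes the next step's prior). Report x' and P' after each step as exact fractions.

step 0: x' = [137026/82089, 822601/246267, -474401/246267], P' = [37523/27363 185096/82089 -145003/82089; 185096/82089 1405109/246267 -1145614/246267; -145003/82089 -1145614/246267 1016315/246267]
step 1: x' = [4508240641/7333152819, 6180744586/21999458457, -24352646555/21999458457], P' = [2155071343/2444384273 8769360478/7333152819 -6719723231/7333152819; 8769360478/7333152819 73715067553/21999458457 -60939165656/21999458457; -6719723231/7333152819 -60939165656/21999458457 57779013367/21999458457]

step 0: x̄ = F·x = [-10, 15, -13]
step 0: P̄ = F·P·Fᵀ + Q = [62 -69 28; -69 92 -33; 28 -33 36]
step 0: y = z − H·x̄ = [22, 48]
step 0: S = H·P̄·Hᵀ + R = [254 -164; -164 2045]
step 0: K = P̄·Hᵀ·S⁻¹ = [11938/82089 14485/82089; -17834/246267 -51647/246267; 80677/246267 19837/246267]
step 0: x' = x̄ + K·y = [137026/82089, 822601/246267, -474401/246267]
step 0: P' = (I − K·H)·P̄ = [37523/27363 185096/82089 -145003/82089; 185096/82089 1405109/246267 -1145614/246267; -145003/82089 -1145614/246267 1016315/246267]
step 1: x̄ = F·x = [-189079/246267, 62878/82089, -2593559/246267]
step 1: P̄ = F·P·Fᵀ + Q = [2485313/246267 -542972/82089 4631680/246267; -542972/82089 282071/27363 -1342069/82089; 4631680/246267 -1342069/82089 18336212/246267]
step 1: y = z − H·x̄ = [7099954/246267, -3315178/246267]
step 1: S = H·P̄·Hᵀ + R = [151610777/246267 -37917464/246267; -37917464/246267 45217595/246267]
step 1: K = P̄·Hᵀ·S⁻¹ = [961191323/7333152819 1305401423/7333152819; -2269820107/21999458457 -4068525409/21999458457; 7824884774/21999458457 1356392231/21999458457]
step 1: x' = x̄ + K·y = [4508240641/7333152819, 6180744586/21999458457, -24352646555/21999458457]
step 1: P' = (I − K·H)·P̄ = [2155071343/2444384273 8769360478/7333152819 -6719723231/7333152819; 8769360478/7333152819 73715067553/21999458457 -60939165656/21999458457; -6719723231/7333152819 -60939165656/21999458457 57779013367/21999458457]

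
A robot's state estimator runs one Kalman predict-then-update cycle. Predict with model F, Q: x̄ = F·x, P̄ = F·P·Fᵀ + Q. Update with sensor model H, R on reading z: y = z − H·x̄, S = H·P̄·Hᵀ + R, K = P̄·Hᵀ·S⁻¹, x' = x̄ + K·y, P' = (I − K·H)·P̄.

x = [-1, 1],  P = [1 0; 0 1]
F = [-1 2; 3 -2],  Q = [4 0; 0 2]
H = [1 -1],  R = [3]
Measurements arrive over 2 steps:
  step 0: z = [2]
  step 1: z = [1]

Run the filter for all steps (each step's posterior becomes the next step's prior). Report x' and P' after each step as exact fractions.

step 0: x' = [27/41, -73/41], P' = [113/41 65/41; 65/41 131/41]
step 1: x' = [5/43, -205/731], P' = [581/129 425/129; 425/129 10783/2193]

step 0: x̄ = F·x = [3, -5]
step 0: P̄ = F·P·Fᵀ + Q = [9 -7; -7 15]
step 0: y = z − H·x̄ = [-6]
step 0: S = H·P̄·Hᵀ + R = [41]
step 0: K = P̄·Hᵀ·S⁻¹ = [16/41; -22/41]
step 0: x' = x̄ + K·y = [27/41, -73/41]
step 0: P' = (I − K·H)·P̄ = [113/41 65/41; 65/41 131/41]
step 1: x̄ = F·x = [-173/41, 227/41]
step 1: P̄ = F·P·Fᵀ + Q = [541/41 -343/41; -343/41 843/41]
step 1: y = z − H·x̄ = [441/41]
step 1: S = H·P̄·Hᵀ + R = [2193/41]
step 1: K = P̄·Hᵀ·S⁻¹ = [52/129; -1186/2193]
step 1: x' = x̄ + K·y = [5/43, -205/731]
step 1: P' = (I − K·H)·P̄ = [581/129 425/129; 425/129 10783/2193]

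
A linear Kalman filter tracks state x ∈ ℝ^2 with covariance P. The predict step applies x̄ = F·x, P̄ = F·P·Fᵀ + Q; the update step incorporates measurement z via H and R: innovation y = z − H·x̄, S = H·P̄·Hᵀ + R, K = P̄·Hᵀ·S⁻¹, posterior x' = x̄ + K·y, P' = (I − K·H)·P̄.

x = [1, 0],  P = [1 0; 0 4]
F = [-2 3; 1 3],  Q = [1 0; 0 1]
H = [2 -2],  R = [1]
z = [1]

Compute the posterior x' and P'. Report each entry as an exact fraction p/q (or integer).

x̄ = F·x = [-2, 1]
P̄ = F·P·Fᵀ + Q = [41 34; 34 38]
y = z − H·x̄ = [7]
S = H·P̄·Hᵀ + R = [45]
K = P̄·Hᵀ·S⁻¹ = [14/45; -8/45]
x' = x̄ + K·y = [8/45, -11/45]
P' = (I − K·H)·P̄ = [1649/45 1642/45; 1642/45 1646/45]

x' = [8/45, -11/45]
P' = [1649/45 1642/45; 1642/45 1646/45]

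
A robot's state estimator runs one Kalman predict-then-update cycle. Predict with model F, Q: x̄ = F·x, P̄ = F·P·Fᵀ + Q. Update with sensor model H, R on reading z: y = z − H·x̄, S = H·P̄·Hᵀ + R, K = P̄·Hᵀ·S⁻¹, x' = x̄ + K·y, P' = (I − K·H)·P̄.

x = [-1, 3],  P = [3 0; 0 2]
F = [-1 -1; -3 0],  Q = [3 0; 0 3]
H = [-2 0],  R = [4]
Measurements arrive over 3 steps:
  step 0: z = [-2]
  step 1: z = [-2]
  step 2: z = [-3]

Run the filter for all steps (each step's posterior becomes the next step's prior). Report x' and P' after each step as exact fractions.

step 0: x̄ = F·x = [-2, 3]
step 0: P̄ = F·P·Fᵀ + Q = [8 9; 9 30]
step 0: y = z − H·x̄ = [-6]
step 0: S = H·P̄·Hᵀ + R = [36]
step 0: K = P̄·Hᵀ·S⁻¹ = [-4/9; -1/2]
step 0: x' = x̄ + K·y = [2/3, 6]
step 0: P' = (I − K·H)·P̄ = [8/9 1; 1 21]
step 1: x̄ = F·x = [-20/3, -2]
step 1: P̄ = F·P·Fᵀ + Q = [242/9 17/3; 17/3 11]
step 1: y = z − H·x̄ = [-46/3]
step 1: S = H·P̄·Hᵀ + R = [1004/9]
step 1: K = P̄·Hᵀ·S⁻¹ = [-121/251; -51/502]
step 1: x' = x̄ + K·y = [182/251, -111/251]
step 1: P' = (I − K·H)·P̄ = [242/251 51/251; 51/251 2472/251]
step 2: x̄ = F·x = [-71/251, -546/251]
step 2: P̄ = F·P·Fᵀ + Q = [3569/251 879/251; 879/251 2931/251]
step 2: y = z − H·x̄ = [-895/251]
step 2: S = H·P̄·Hᵀ + R = [15280/251]
step 2: K = P̄·Hᵀ·S⁻¹ = [-3569/7640; -879/7640]
step 2: x' = x̄ + K·y = [2113/1528, -2697/1528]
step 2: P' = (I − K·H)·P̄ = [3569/3820 879/3820; 879/3820 41529/3820]

step 0: x' = [2/3, 6], P' = [8/9 1; 1 21]
step 1: x' = [182/251, -111/251], P' = [242/251 51/251; 51/251 2472/251]
step 2: x' = [2113/1528, -2697/1528], P' = [3569/3820 879/3820; 879/3820 41529/3820]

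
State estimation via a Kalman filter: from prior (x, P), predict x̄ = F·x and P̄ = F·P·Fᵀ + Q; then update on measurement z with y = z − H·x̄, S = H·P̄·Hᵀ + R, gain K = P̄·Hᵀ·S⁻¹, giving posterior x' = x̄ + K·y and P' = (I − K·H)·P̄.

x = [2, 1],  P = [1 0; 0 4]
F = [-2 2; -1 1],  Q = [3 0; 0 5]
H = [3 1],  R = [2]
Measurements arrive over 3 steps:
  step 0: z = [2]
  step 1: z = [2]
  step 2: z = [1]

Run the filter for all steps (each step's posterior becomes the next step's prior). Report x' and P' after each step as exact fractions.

step 0: x' = [17/31, 9/31], P' = [176/279 -370/279; -370/279 1190/279]
step 1: x' = [707/1252, 1797/6260], P' = [1581/2504 -3321/2504; -3321/2504 53401/12520]
step 2: x' = [354631/1264241, 181922/1264241], P' = [798229/1264241 -1676735/1264241; -1676735/1264241 5392311/1264241]

step 0: x̄ = F·x = [-2, -1]
step 0: P̄ = F·P·Fᵀ + Q = [23 10; 10 10]
step 0: y = z − H·x̄ = [9]
step 0: S = H·P̄·Hᵀ + R = [279]
step 0: K = P̄·Hᵀ·S⁻¹ = [79/279; 40/279]
step 0: x' = x̄ + K·y = [17/31, 9/31]
step 0: P' = (I − K·H)·P̄ = [176/279 -370/279; -370/279 1190/279]
step 1: x̄ = F·x = [-16/31, -8/31]
step 1: P̄ = F·P·Fᵀ + Q = [1029/31 468/31; 468/31 389/31]
step 1: y = z − H·x̄ = [118/31]
step 1: S = H·P̄·Hᵀ + R = [12520/31]
step 1: K = P̄·Hᵀ·S⁻¹ = [711/2504; 1793/12520]
step 1: x' = x̄ + K·y = [707/1252, 1797/6260]
step 1: P' = (I − K·H)·P̄ = [1581/2504 -3321/2504; -3321/2504 53401/12520]
step 2: x̄ = F·x = [-869/1565, -869/3130]
step 2: P̄ = F·P·Fᵀ + Q = [51953/1565 23629/1565; 23629/1565 39279/3130]
step 2: y = z − H·x̄ = [9213/3130]
step 2: S = H·P̄·Hᵀ + R = [1264241/3130]
step 2: K = P̄·Hᵀ·S⁻¹ = [358976/1264241; 181053/1264241]
step 2: x' = x̄ + K·y = [354631/1264241, 181922/1264241]
step 2: P' = (I − K·H)·P̄ = [798229/1264241 -1676735/1264241; -1676735/1264241 5392311/1264241]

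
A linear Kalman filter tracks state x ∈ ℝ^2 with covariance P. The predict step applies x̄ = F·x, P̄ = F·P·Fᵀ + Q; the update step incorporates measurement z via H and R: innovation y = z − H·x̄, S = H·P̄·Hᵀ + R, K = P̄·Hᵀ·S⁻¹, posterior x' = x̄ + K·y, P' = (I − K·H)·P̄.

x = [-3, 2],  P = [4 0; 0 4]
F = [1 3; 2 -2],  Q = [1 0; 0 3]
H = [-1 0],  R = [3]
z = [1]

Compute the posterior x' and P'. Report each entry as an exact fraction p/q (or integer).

x̄ = F·x = [3, -10]
P̄ = F·P·Fᵀ + Q = [41 -16; -16 35]
y = z − H·x̄ = [4]
S = H·P̄·Hᵀ + R = [44]
K = P̄·Hᵀ·S⁻¹ = [-41/44; 4/11]
x' = x̄ + K·y = [-8/11, -94/11]
P' = (I − K·H)·P̄ = [123/44 -12/11; -12/11 321/11]

x' = [-8/11, -94/11]
P' = [123/44 -12/11; -12/11 321/11]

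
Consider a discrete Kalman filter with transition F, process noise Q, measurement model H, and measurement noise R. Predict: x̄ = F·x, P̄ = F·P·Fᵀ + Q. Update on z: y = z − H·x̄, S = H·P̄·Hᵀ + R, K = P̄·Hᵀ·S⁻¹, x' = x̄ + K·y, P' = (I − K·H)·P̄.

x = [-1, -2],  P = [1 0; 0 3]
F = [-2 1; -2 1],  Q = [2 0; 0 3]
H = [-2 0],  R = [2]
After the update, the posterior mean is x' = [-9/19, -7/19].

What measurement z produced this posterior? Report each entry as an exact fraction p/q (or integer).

x̄ = F·x = [0, 0]
P̄ = F·P·Fᵀ + Q = [9 7; 7 10]
S = H·P̄·Hᵀ + R = [38]
K = P̄·Hᵀ·S⁻¹ = [-9/19; -7/19]
x' − x̄ = [-9/19, -7/19] = K·y
y = (KᵀK)⁻¹·Kᵀ·(x' − x̄) = [1]
z = y + H·x̄ = [1] + [0] = [1]

z = [1]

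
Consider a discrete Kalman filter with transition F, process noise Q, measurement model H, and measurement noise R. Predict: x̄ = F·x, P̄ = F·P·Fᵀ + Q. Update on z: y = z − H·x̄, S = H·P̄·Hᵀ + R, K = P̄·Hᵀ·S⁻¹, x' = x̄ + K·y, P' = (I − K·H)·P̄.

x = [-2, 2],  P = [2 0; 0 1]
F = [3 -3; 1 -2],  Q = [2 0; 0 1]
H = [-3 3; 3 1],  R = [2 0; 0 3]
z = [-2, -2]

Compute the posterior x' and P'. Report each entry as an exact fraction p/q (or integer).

x' = [-1986/4753, -5108/4753]
P' = [1885/9506 1311/9506; 1311/9506 2697/9506]

x̄ = F·x = [-12, -6]
P̄ = F·P·Fᵀ + Q = [29 12; 12 7]
y = z − H·x̄ = [-20, 40]
S = H·P̄·Hᵀ + R = [110 -168; -168 343]
K = P̄·Hᵀ·S⁻¹ = [-123/1358 1161/4753; 297/1358 1105/4753]
x' = x̄ + K·y = [-1986/4753, -5108/4753]
P' = (I − K·H)·P̄ = [1885/9506 1311/9506; 1311/9506 2697/9506]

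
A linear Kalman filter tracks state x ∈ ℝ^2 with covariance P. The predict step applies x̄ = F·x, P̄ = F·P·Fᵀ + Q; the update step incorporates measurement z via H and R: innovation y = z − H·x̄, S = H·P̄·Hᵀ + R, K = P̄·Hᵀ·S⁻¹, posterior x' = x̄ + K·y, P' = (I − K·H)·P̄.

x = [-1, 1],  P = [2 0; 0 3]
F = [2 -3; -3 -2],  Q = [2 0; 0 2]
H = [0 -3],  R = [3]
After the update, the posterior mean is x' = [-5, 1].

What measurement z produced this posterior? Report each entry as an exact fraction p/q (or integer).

z = [-3]

x̄ = F·x = [-5, 1]
P̄ = F·P·Fᵀ + Q = [37 6; 6 32]
S = H·P̄·Hᵀ + R = [291]
K = P̄·Hᵀ·S⁻¹ = [-6/97; -32/97]
x' − x̄ = [0, 0] = K·y
y = (KᵀK)⁻¹·Kᵀ·(x' − x̄) = [0]
z = y + H·x̄ = [0] + [-3] = [-3]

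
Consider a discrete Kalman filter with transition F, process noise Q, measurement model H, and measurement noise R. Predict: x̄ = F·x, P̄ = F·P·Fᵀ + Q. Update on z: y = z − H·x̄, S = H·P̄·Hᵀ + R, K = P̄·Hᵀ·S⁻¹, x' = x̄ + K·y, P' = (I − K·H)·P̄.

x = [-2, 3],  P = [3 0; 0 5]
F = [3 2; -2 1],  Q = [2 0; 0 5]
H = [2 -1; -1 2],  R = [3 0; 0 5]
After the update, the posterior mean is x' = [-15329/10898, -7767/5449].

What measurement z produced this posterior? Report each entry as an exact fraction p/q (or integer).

x̄ = F·x = [0, 7]
P̄ = F·P·Fᵀ + Q = [49 -8; -8 22]
S = H·P̄·Hᵀ + R = [253 -182; -182 174]
K = P̄·Hᵀ·S⁻¹ = [3307/5449 2847/10898; 1426/5449 3120/5449]
x' − x̄ = [-15329/10898, -45910/5449] = K·y
y = (KᵀK)⁻¹·Kᵀ·(x' − x̄) = [5, -17]
z = y + H·x̄ = [5, -17] + [-7, 14] = [-2, -3]

z = [-2, -3]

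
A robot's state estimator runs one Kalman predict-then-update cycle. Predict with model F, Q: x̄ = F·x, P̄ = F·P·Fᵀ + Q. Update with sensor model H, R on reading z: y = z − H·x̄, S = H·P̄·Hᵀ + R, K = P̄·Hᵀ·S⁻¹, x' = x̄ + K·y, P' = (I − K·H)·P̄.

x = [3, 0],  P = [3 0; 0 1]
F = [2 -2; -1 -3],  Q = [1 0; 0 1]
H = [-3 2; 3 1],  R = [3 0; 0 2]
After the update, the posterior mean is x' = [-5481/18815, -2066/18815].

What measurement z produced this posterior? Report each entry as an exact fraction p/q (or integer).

x̄ = F·x = [6, -3]
P̄ = F·P·Fᵀ + Q = [17 0; 0 13]
S = H·P̄·Hᵀ + R = [208 -127; -127 168]
K = P̄·Hᵀ·S⁻¹ = [-2091/18815 4131/18815; 6019/18815 6006/18815]
x' − x̄ = [-118371/18815, 54379/18815] = K·y
y = (KᵀK)⁻¹·Kᵀ·(x' − x̄) = [25, -16]
z = y + H·x̄ = [25, -16] + [-24, 15] = [1, -1]

z = [1, -1]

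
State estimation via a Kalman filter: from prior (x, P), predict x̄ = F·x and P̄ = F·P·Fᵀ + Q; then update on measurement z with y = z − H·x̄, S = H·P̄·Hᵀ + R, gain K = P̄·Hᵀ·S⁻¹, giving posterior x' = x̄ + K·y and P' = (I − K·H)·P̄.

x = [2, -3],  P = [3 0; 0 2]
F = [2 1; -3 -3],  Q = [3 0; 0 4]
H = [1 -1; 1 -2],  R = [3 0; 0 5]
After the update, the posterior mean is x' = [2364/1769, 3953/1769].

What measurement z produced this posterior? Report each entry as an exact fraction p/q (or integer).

z = [-1, -3]

x̄ = F·x = [1, 3]
P̄ = F·P·Fᵀ + Q = [17 -24; -24 49]
S = H·P̄·Hᵀ + R = [117 187; 187 314]
K = P̄·Hᵀ·S⁻¹ = [719/1769 -62/1769; -108/1769 -623/1769]
x' − x̄ = [595/1769, -1354/1769] = K·y
y = (KᵀK)⁻¹·Kᵀ·(x' − x̄) = [1, 2]
z = y + H·x̄ = [1, 2] + [-2, -5] = [-1, -3]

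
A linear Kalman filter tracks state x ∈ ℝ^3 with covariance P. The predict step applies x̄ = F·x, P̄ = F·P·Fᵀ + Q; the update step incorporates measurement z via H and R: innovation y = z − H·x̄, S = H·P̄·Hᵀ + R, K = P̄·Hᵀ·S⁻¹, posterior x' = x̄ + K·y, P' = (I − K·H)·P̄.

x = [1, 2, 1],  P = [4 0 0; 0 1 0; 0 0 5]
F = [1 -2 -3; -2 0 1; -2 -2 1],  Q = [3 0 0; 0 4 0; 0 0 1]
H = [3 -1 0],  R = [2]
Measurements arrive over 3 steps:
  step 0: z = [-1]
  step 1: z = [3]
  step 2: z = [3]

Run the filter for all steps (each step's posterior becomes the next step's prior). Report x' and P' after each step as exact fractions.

step 0: x̄ = F·x = [-6, -1, -5]
step 0: P̄ = F·P·Fᵀ + Q = [56 -23 -19; -23 25 21; -19 21 26]
step 0: y = z − H·x̄ = [16]
step 0: S = H·P̄·Hᵀ + R = [669]
step 0: K = P̄·Hᵀ·S⁻¹ = [191/669; -94/669; -26/223]
step 0: x' = x̄ + K·y = [-958/669, -2173/669, -1531/223]
step 0: P' = (I − K·H)·P̄ = [983/669 2567/669 729/223; 2567/669 7889/669 2239/223; 729/223 2239/223 3770/223]
step 1: x̄ = F·x = [17167/669, -2677/669, 1669/669]
step 1: P̄ = F·P·Fᵀ + Q = [193550/669 -23753/669 42971/669; -23753/669 9170/669 3328/669; 42971/669 3328/669 32387/669]
step 1: y = z − H·x̄ = [-52171/669]
step 1: S = H·P̄·Hᵀ + R = [1894976/669]
step 1: K = P̄·Hᵀ·S⁻¹ = [604403/1894976; -80429/1894976; 125585/1894976]
step 1: x' = x̄ + K·y = [51479/65344, -45193/65344, -174691/65344]
step 1: P' = (I − K·H)·P̄ = [2196739/1894976 5381411/1894976 8258689/1894976; 5381411/1894976 16305091/1894976 24524897/1894976; 8258689/1894976 24524897/1894976 68162923/1894976]
step 2: x̄ = F·x = [332969/32672, -277649/65344, -187263/65344]
step 2: P̄ = F·P·Fᵀ + Q = [227447331/473744 -89297787/947488 11505675/947488; -89297787/947488 51495027/1894976 16390973/1894976; 11505675/947488 16390973/1894976 55982163/1894976]
step 2: y = z − H·x̄ = [-2079431/65344]
step 2: S = H·P̄·Hᵀ + R = [9314962339/1894976]
step 2: K = P̄·Hᵀ·S⁻¹ = [2907963546/9314962339; -587281749/9314962339; 52643077/9314962339]
step 2: x' = x̄ + K·y = [2391617374/9314962339, -20890641893/9314962339, -28370094251/9314962339]
step 2: P' = (I − K·H)·P̄ = [9710573970/9314962339 23315794818/9314962339 32330599308/9314962339; 23315794818/9314962339 71121947952/9314962339 96886511770/9314962339; 32330599308/9314962339 96886511770/9314962339 273724018903/9314962339]

step 0: x' = [-958/669, -2173/669, -1531/223], P' = [983/669 2567/669 729/223; 2567/669 7889/669 2239/223; 729/223 2239/223 3770/223]
step 1: x' = [51479/65344, -45193/65344, -174691/65344], P' = [2196739/1894976 5381411/1894976 8258689/1894976; 5381411/1894976 16305091/1894976 24524897/1894976; 8258689/1894976 24524897/1894976 68162923/1894976]
step 2: x' = [2391617374/9314962339, -20890641893/9314962339, -28370094251/9314962339], P' = [9710573970/9314962339 23315794818/9314962339 32330599308/9314962339; 23315794818/9314962339 71121947952/9314962339 96886511770/9314962339; 32330599308/9314962339 96886511770/9314962339 273724018903/9314962339]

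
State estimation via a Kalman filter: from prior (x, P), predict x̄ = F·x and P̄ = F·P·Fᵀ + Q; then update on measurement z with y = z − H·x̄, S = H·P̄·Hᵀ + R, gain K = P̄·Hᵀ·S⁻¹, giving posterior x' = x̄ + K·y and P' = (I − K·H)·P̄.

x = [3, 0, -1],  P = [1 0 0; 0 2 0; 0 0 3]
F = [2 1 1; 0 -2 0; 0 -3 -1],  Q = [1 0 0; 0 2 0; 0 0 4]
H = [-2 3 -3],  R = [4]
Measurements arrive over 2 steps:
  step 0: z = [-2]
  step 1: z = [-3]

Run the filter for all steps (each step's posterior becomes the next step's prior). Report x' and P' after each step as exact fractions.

step 0: x' = [360/83, 22/83, -148/83], P' = [805/83 -322/83 -852/83; -322/83 826/83 1038/83; -852/83 1038/83 1634/83]
step 1: x' = [116547/15977, -54533/15977, -115376/15977], P' = [604543/15977 -459962/15977 -863176/15977; -459962/15977 464884/15977 775396/15977; -863176/15977 775396/15977 1361868/15977]

step 0: x̄ = F·x = [5, 0, 1]
step 0: P̄ = F·P·Fᵀ + Q = [10 -4 -9; -4 10 12; -9 12 25]
step 0: y = z − H·x̄ = [11]
step 0: S = H·P̄·Hᵀ + R = [83]
step 0: K = P̄·Hᵀ·S⁻¹ = [-5/83; 2/83; -21/83]
step 0: x' = x̄ + K·y = [360/83, 22/83, -148/83]
step 0: P' = (I − K·H)·P̄ = [805/83 -322/83 -852/83; -322/83 826/83 1038/83; -852/83 1038/83 1634/83]
step 1: x̄ = F·x = [594/83, -44/83, 82/83]
step 1: P̄ = F·P·Fᵀ + Q = [3143/83 -2440/83 -4628/83; -2440/83 3470/83 7032/83; -4628/83 7032/83 15628/83]
step 1: y = z − H·x̄ = [1317/83]
step 1: S = H·P̄·Hᵀ + R = [31954/83]
step 1: K = P̄·Hᵀ·S⁻¹ = [139/15977; -2903/15977; -8266/15977]
step 1: x' = x̄ + K·y = [116547/15977, -54533/15977, -115376/15977]
step 1: P' = (I − K·H)·P̄ = [604543/15977 -459962/15977 -863176/15977; -459962/15977 464884/15977 775396/15977; -863176/15977 775396/15977 1361868/15977]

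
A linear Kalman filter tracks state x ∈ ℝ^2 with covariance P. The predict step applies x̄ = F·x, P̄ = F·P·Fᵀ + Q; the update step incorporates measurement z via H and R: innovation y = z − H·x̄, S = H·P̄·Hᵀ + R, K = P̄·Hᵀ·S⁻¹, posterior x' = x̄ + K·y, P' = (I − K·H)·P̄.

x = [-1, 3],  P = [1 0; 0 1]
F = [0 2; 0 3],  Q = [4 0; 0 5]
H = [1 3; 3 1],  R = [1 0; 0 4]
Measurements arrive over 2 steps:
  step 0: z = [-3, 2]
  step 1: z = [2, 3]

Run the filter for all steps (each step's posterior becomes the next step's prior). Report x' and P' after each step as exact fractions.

step 0: x̄ = F·x = [6, 9]
step 0: P̄ = F·P·Fᵀ + Q = [8 6; 6 14]
step 0: y = z − H·x̄ = [-36, -25]
step 0: S = H·P̄·Hᵀ + R = [171 126; 126 126]
step 0: K = P̄·Hᵀ·S⁻¹ = [-4/45 103/315; 16/45 -32/315]
step 0: x' = x̄ + K·y = [323/315, -397/315]
step 0: P' = (I − K·H)·P̄ = [158/315 -62/315; -62/315 58/315]
step 1: x̄ = F·x = [-794/315, -397/105]
step 1: P̄ = F·P·Fᵀ + Q = [1492/315 116/105; 116/105 233/35]
step 1: y = z − H·x̄ = [4997/315, 502/35]
step 1: S = H·P̄·Hᵀ + R = [22768/315 1583/35; 1583/35 2097/35]
step 1: K = P̄·Hᵀ·S⁻¹ = [-7360/79973 77992/239919; 28412/79973 -73243/719757]
step 1: x' = x̄ + K·y = [54538/79973, 94847/239919]
step 1: P' = (I − K·H)·P̄ = [39916/79973 -47276/239919; -47276/239919 132512/719757]

step 0: x' = [323/315, -397/315], P' = [158/315 -62/315; -62/315 58/315]
step 1: x' = [54538/79973, 94847/239919], P' = [39916/79973 -47276/239919; -47276/239919 132512/719757]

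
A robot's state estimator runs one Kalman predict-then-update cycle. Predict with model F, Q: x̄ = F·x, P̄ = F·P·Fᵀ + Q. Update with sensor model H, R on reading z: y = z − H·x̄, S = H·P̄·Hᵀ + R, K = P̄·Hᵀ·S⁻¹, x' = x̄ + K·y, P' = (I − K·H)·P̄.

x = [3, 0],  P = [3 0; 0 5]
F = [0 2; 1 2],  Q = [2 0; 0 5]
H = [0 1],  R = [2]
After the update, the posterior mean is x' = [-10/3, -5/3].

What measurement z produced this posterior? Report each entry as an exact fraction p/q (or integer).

z = [-2]

x̄ = F·x = [0, 3]
P̄ = F·P·Fᵀ + Q = [22 20; 20 28]
S = H·P̄·Hᵀ + R = [30]
K = P̄·Hᵀ·S⁻¹ = [2/3; 14/15]
x' − x̄ = [-10/3, -14/3] = K·y
y = (KᵀK)⁻¹·Kᵀ·(x' − x̄) = [-5]
z = y + H·x̄ = [-5] + [3] = [-2]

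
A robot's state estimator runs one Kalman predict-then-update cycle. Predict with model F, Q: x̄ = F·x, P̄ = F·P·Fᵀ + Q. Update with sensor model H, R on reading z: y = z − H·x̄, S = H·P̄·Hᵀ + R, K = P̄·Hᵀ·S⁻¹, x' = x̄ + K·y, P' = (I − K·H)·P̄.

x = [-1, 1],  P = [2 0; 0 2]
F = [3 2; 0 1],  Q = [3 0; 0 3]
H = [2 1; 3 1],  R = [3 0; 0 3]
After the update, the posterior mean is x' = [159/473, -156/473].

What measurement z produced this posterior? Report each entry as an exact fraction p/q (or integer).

z = [-3, 3]

x̄ = F·x = [-1, 1]
P̄ = F·P·Fᵀ + Q = [29 4; 4 5]
S = H·P̄·Hᵀ + R = [140 199; 199 293]
K = P̄·Hᵀ·S⁻¹ = [19/473 134/473; 142/473 -69/473]
x' − x̄ = [632/473, -629/473] = K·y
y = (KᵀK)⁻¹·Kᵀ·(x' − x̄) = [-2, 5]
z = y + H·x̄ = [-2, 5] + [-1, -2] = [-3, 3]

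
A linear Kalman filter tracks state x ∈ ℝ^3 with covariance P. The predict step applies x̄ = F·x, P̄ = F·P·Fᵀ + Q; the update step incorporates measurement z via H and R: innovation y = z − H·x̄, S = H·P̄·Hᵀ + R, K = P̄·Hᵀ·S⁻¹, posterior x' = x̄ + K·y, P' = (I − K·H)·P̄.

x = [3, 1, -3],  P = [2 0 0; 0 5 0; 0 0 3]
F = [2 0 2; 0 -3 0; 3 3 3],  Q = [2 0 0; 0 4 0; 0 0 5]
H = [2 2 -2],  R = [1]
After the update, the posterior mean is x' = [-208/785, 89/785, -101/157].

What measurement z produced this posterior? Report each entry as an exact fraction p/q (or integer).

x̄ = F·x = [0, -3, 3]
P̄ = F·P·Fᵀ + Q = [22 0 30; 0 49 -45; 30 -45 95]
S = H·P̄·Hᵀ + R = [785]
K = P̄·Hᵀ·S⁻¹ = [-16/785; 188/785; -44/157]
x' − x̄ = [-208/785, 2444/785, -572/157] = K·y
y = (KᵀK)⁻¹·Kᵀ·(x' − x̄) = [13]
z = y + H·x̄ = [13] + [-12] = [1]

z = [1]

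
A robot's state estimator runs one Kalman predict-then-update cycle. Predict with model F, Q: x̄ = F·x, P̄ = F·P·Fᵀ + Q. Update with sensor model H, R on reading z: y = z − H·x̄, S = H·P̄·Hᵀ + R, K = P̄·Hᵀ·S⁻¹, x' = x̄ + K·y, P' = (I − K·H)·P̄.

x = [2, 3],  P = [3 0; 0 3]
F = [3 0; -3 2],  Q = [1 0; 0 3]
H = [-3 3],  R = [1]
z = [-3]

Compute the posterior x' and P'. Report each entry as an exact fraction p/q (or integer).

x' = [4227/1117, 3105/1117]
P' = [4051/1117 3996/1117; 3996/1117 4065/1117]

x̄ = F·x = [6, 0]
P̄ = F·P·Fᵀ + Q = [28 -27; -27 42]
y = z − H·x̄ = [15]
S = H·P̄·Hᵀ + R = [1117]
K = P̄·Hᵀ·S⁻¹ = [-165/1117; 207/1117]
x' = x̄ + K·y = [4227/1117, 3105/1117]
P' = (I − K·H)·P̄ = [4051/1117 3996/1117; 3996/1117 4065/1117]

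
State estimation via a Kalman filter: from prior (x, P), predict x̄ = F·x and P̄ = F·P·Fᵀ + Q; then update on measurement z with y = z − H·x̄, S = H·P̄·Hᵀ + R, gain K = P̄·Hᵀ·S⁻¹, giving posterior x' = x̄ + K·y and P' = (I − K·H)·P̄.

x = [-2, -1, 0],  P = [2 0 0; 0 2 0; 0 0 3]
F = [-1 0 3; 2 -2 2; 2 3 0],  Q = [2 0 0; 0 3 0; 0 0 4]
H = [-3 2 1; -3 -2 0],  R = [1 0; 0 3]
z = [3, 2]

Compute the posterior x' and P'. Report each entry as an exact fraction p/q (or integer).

x̄ = F·x = [2, -2, -7]
P̄ = F·P·Fᵀ + Q = [31 14 -4; 14 31 -4; -4 -4 30]
y = z − H·x̄ = [20, 4]
S = H·P̄·Hᵀ + R = [274 175; 175 574]
K = P̄·Hᵀ·S⁻¹ = [-2633/18093 -21079/126651; 8/37 -64/259; 2288/18093 -470/126651]
x' = x̄ + K·y = [-199634/126651, 346/259, -568117/126651]
P' = (I − K·H)·P̄ = [103883/126651 -254/259 541630/126651; -254/259 477/259 -1660/259; 541630/126651 -1660/259 3264386/126651]

x' = [-199634/126651, 346/259, -568117/126651]
P' = [103883/126651 -254/259 541630/126651; -254/259 477/259 -1660/259; 541630/126651 -1660/259 3264386/126651]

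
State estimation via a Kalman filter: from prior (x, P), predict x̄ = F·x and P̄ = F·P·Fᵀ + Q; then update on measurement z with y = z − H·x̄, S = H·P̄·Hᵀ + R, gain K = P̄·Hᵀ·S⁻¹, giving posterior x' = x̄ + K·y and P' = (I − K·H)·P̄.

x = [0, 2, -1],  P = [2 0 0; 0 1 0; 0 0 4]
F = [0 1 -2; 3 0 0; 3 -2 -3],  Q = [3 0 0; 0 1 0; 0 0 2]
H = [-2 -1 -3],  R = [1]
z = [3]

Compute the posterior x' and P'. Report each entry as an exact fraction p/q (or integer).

x' = [800/253, -146/253, -67/23]
P' = [2251/253 -3869/506 -77/23; -3869/506 13899/1012 25/46; -77/23 25/46 49/23]

x̄ = F·x = [4, 0, -1]
P̄ = F·P·Fᵀ + Q = [20 0 22; 0 19 18; 22 18 60]
y = z − H·x̄ = [8]
S = H·P̄·Hᵀ + R = [1012]
K = P̄·Hᵀ·S⁻¹ = [-53/506; -73/1012; -11/46]
x' = x̄ + K·y = [800/253, -146/253, -67/23]
P' = (I − K·H)·P̄ = [2251/253 -3869/506 -77/23; -3869/506 13899/1012 25/46; -77/23 25/46 49/23]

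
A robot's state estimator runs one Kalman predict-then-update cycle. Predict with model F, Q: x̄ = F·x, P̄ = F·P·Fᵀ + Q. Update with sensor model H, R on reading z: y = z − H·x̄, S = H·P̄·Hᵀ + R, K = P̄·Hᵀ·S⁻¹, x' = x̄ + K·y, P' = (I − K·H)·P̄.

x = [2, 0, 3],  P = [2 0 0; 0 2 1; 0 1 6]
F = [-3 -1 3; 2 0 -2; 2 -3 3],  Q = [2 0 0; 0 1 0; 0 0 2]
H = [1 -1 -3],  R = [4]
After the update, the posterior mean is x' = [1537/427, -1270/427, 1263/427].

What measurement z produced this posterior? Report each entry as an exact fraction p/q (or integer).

z = [-2]

x̄ = F·x = [3, -2, 13]
P̄ = F·P·Fᵀ + Q = [70 -46 36; -46 33 -22; 36 -22 64]
S = H·P̄·Hᵀ + R = [427]
K = P̄·Hᵀ·S⁻¹ = [8/427; -13/427; -134/427]
x' − x̄ = [256/427, -416/427, -4288/427] = K·y
y = (KᵀK)⁻¹·Kᵀ·(x' − x̄) = [32]
z = y + H·x̄ = [32] + [-34] = [-2]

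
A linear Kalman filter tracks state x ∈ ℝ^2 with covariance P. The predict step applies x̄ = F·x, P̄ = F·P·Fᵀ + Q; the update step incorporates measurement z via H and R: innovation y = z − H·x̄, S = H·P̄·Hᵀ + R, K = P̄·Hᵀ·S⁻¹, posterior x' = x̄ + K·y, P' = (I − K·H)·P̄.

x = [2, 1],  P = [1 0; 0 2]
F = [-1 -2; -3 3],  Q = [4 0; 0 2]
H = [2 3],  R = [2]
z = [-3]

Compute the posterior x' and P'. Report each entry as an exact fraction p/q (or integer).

x' = [-842/207, 5/3]
P' = [2690/207 -26/3; -26/3 6]

x̄ = F·x = [-4, -3]
P̄ = F·P·Fᵀ + Q = [13 -9; -9 29]
y = z − H·x̄ = [14]
S = H·P̄·Hᵀ + R = [207]
K = P̄·Hᵀ·S⁻¹ = [-1/207; 1/3]
x' = x̄ + K·y = [-842/207, 5/3]
P' = (I − K·H)·P̄ = [2690/207 -26/3; -26/3 6]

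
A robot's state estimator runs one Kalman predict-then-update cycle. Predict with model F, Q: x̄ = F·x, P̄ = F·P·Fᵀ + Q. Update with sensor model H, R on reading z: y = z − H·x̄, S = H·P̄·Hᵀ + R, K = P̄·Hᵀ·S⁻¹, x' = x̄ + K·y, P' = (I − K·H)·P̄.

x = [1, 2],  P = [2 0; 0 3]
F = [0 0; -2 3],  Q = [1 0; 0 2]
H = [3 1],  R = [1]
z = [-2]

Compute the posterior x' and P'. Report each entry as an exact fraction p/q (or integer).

x' = [-18/47, -34/47]
P' = [38/47 -111/47; -111/47 370/47]

x̄ = F·x = [0, 4]
P̄ = F·P·Fᵀ + Q = [1 0; 0 37]
y = z − H·x̄ = [-6]
S = H·P̄·Hᵀ + R = [47]
K = P̄·Hᵀ·S⁻¹ = [3/47; 37/47]
x' = x̄ + K·y = [-18/47, -34/47]
P' = (I − K·H)·P̄ = [38/47 -111/47; -111/47 370/47]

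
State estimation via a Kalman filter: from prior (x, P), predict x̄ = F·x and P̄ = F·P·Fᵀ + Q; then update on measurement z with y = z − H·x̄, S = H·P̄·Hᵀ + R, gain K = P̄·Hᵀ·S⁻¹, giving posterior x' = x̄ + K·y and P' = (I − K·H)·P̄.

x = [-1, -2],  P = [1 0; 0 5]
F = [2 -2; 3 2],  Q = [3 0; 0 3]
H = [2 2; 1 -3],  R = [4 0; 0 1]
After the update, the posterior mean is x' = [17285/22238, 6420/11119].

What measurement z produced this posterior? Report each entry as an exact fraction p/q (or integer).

x̄ = F·x = [2, -7]
P̄ = F·P·Fᵀ + Q = [27 -14; -14 32]
S = H·P̄·Hᵀ + R = [128 -82; -82 400]
K = P̄·Hᵀ·S⁻¹ = [8029/22238 2741/11119; 1345/11119 -2782/11119]
x' − x̄ = [-27191/22238, 84253/11119] = K·y
y = (KᵀK)⁻¹·Kᵀ·(x' − x̄) = [13, -24]
z = y + H·x̄ = [13, -24] + [-10, 23] = [3, -1]

z = [3, -1]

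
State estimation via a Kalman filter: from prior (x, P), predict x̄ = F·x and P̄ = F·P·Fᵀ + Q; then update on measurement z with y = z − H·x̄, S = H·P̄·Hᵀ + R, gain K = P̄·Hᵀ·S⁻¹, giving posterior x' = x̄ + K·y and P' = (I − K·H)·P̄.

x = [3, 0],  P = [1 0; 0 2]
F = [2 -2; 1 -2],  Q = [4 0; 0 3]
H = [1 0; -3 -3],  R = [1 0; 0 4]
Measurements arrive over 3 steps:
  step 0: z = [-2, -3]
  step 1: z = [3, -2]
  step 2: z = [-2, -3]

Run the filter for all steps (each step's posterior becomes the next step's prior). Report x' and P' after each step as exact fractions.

step 0: x' = [-65/83, 130/83], P' = [223/332 -197/332; -197/332 311/332]
step 1: x' = [783318/368375, -493516/368375], P' = [240732/368375 -209084/368375; -209084/368375 331608/368375]
step 2: x' = [-388006312/395650757, 729325865/395650757], P' = [258556644/395650757 -224564916/395650757; -224564916/395650757 356099912/395650757]

step 0: x̄ = F·x = [6, 3]
step 0: P̄ = F·P·Fᵀ + Q = [16 10; 10 12]
step 0: y = z − H·x̄ = [-8, 24]
step 0: S = H·P̄·Hᵀ + R = [17 -78; -78 436]
step 0: K = P̄·Hᵀ·S⁻¹ = [223/332 -39/664; -197/332 -171/664]
step 0: x' = x̄ + K·y = [-65/83, 130/83]
step 0: P' = (I − K·H)·P̄ = [223/332 -197/332; -197/332 311/332]
step 1: x̄ = F·x = [-390/83, -325/83]
step 1: P̄ = F·P·Fᵀ + Q = [1260/83 718/83; 718/83 3251/332]
step 1: y = z − H·x̄ = [639/83, -2311/83]
step 1: S = H·P̄·Hᵀ + R = [1343/83 -5934/83; -5934/83 127643/332]
step 1: K = P̄·Hᵀ·S⁻¹ = [240732/368375 -23736/368375; -209084/368375 -91893/368375]
step 1: x' = x̄ + K·y = [783318/368375, -493516/368375]
step 1: P' = (I − K·H)·P̄ = [240732/368375 -209084/368375; -209084/368375 331608/368375]
step 2: x̄ = F·x = [2553668/368375, 70814/14735]
step 2: P̄ = F·P·Fᵀ + Q = [5435532/368375 122496/14735; 122496/14735 28069/2947]
step 2: y = z − H·x̄ = [-3290418/368375, 11866929/368375]
step 2: S = H·P̄·Hᵀ + R = [5803907/368375 -25493796/368375; -25493796/368375 137094113/368375]
step 2: K = P̄·Hᵀ·S⁻¹ = [258556644/395650757 -25493796/395650757; -224564916/395650757 -98651247/395650757]
step 2: x' = x̄ + K·y = [-388006312/395650757, 729325865/395650757]
step 2: P' = (I − K·H)·P̄ = [258556644/395650757 -224564916/395650757; -224564916/395650757 356099912/395650757]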